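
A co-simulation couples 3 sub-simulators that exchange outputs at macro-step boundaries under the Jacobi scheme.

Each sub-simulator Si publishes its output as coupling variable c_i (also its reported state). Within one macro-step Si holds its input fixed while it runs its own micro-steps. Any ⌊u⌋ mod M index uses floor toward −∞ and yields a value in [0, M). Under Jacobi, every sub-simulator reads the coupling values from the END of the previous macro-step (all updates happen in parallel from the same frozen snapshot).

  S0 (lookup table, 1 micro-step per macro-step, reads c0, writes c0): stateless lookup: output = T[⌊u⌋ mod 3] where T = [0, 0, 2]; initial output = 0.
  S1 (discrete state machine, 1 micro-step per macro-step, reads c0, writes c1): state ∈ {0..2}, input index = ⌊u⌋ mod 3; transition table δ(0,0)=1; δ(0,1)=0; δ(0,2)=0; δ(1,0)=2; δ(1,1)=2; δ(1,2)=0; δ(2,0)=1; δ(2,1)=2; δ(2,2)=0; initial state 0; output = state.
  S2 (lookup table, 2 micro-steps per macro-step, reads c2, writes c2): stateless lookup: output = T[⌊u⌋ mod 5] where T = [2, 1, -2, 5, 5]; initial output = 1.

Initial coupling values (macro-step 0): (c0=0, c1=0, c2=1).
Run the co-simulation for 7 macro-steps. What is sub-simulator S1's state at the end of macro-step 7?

S1 state at macro-step 7 = 1

macro 1: S0 reads c0=0 → after 1×micro: 0; S1 reads c0=0 → after 1×micro: 1; S2 reads c2=1 → after 2×micro: 1 ⇒ (c0=0, c1=1, c2=1)
macro 2: S0 reads c0=0 → after 1×micro: 0; S1 reads c0=0 → after 1×micro: 2; S2 reads c2=1 → after 2×micro: 1 ⇒ (c0=0, c1=2, c2=1)
macro 3: S0 reads c0=0 → after 1×micro: 0; S1 reads c0=0 → after 1×micro: 1; S2 reads c2=1 → after 2×micro: 1 ⇒ (c0=0, c1=1, c2=1)
macro 4: S0 reads c0=0 → after 1×micro: 0; S1 reads c0=0 → after 1×micro: 2; S2 reads c2=1 → after 2×micro: 1 ⇒ (c0=0, c1=2, c2=1)
macro 5: S0 reads c0=0 → after 1×micro: 0; S1 reads c0=0 → after 1×micro: 1; S2 reads c2=1 → after 2×micro: 1 ⇒ (c0=0, c1=1, c2=1)
macro 6: S0 reads c0=0 → after 1×micro: 0; S1 reads c0=0 → after 1×micro: 2; S2 reads c2=1 → after 2×micro: 1 ⇒ (c0=0, c1=2, c2=1)
macro 7: S0 reads c0=0 → after 1×micro: 0; S1 reads c0=0 → after 1×micro: 1; S2 reads c2=1 → after 2×micro: 1 ⇒ (c0=0, c1=1, c2=1)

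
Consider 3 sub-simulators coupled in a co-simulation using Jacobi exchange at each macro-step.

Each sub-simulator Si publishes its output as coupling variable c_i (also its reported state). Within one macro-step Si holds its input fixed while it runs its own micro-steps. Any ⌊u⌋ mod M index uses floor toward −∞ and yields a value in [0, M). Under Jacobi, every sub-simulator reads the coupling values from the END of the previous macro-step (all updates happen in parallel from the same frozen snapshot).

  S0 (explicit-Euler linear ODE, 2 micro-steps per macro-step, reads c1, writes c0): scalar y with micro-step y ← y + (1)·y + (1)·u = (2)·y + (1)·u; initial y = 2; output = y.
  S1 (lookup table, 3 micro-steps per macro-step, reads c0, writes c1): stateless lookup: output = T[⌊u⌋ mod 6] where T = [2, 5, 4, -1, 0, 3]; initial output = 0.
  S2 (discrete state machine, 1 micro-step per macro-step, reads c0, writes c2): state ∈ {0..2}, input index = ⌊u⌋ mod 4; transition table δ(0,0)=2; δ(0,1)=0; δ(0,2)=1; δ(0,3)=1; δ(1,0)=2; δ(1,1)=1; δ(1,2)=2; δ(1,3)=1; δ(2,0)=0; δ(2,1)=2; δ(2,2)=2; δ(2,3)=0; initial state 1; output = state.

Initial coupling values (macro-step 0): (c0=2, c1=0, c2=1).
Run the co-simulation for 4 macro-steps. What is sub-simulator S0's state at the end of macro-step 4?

S0 state at macro-step 4 = 764

macro 1: S0 reads c1=0 → after 2×micro: 8; S1 reads c0=2 → after 3×micro: 4; S2 reads c0=2 → after 1×micro: 2 ⇒ (c0=8, c1=4, c2=2)
macro 2: S0 reads c1=4 → after 2×micro: 44; S1 reads c0=8 → after 3×micro: 4; S2 reads c0=8 → after 1×micro: 0 ⇒ (c0=44, c1=4, c2=0)
macro 3: S0 reads c1=4 → after 2×micro: 188; S1 reads c0=44 → after 3×micro: 4; S2 reads c0=44 → after 1×micro: 2 ⇒ (c0=188, c1=4, c2=2)
macro 4: S0 reads c1=4 → after 2×micro: 764; S1 reads c0=188 → after 3×micro: 4; S2 reads c0=188 → after 1×micro: 0 ⇒ (c0=764, c1=4, c2=0)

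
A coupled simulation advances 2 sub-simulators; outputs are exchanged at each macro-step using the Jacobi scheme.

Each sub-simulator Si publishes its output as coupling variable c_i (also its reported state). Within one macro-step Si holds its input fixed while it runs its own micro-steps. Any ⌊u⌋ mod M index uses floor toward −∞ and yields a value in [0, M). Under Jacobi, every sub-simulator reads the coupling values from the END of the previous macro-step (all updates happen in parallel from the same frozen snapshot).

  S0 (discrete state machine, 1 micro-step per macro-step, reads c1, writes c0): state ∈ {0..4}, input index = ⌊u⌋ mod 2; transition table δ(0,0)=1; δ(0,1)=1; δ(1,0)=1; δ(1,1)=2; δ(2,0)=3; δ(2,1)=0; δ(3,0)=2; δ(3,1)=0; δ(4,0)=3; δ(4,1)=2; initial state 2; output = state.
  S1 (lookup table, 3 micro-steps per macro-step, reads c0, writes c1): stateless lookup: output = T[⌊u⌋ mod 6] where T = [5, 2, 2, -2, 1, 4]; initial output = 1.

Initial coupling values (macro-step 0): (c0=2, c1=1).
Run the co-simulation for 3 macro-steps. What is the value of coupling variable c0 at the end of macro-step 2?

macro 1: S0 reads c1=1 → after 1×micro: 0; S1 reads c0=2 → after 3×micro: 2 ⇒ (c0=0, c1=2)
macro 2: S0 reads c1=2 → after 1×micro: 1; S1 reads c0=0 → after 3×micro: 5 ⇒ (c0=1, c1=5)
macro 3: S0 reads c1=5 → after 1×micro: 2; S1 reads c0=1 → after 3×micro: 2 ⇒ (c0=2, c1=2)

c0 at macro-step 2 = 1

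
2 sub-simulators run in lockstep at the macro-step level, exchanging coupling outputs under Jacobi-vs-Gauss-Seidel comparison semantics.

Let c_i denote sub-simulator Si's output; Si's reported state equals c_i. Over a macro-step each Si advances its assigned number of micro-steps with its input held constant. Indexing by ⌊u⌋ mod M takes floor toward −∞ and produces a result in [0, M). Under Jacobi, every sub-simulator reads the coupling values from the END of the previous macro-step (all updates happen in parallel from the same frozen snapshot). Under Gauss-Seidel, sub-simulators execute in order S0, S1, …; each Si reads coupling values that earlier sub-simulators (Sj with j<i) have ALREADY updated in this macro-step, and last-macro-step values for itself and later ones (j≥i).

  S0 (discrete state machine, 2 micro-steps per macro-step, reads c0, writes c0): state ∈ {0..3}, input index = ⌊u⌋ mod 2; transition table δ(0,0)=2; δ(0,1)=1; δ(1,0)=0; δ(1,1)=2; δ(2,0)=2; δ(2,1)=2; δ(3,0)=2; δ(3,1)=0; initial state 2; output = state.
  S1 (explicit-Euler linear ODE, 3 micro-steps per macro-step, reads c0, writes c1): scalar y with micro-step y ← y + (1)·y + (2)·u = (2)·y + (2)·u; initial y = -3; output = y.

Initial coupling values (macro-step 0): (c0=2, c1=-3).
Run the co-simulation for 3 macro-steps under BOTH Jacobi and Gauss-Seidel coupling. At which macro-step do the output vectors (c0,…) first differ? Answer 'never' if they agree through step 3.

[Jacobi] macro 1: S0 reads c0=2 → after 2×micro: 2; S1 reads c0=2 → after 3×micro: 4 ⇒ (c0=2, c1=4)
[Jacobi] macro 2: S0 reads c0=2 → after 2×micro: 2; S1 reads c0=2 → after 3×micro: 60 ⇒ (c0=2, c1=60)
[Jacobi] macro 3: S0 reads c0=2 → after 2×micro: 2; S1 reads c0=2 → after 3×micro: 508 ⇒ (c0=2, c1=508)
[Gauss-Seidel] macro 1: S0 reads c0=2 → after 2×micro: 2; S1 reads c0=2 → after 3×micro: 4 ⇒ (c0=2, c1=4)
[Gauss-Seidel] macro 2: S0 reads c0=2 → after 2×micro: 2; S1 reads c0=2 → after 3×micro: 60 ⇒ (c0=2, c1=60)
[Gauss-Seidel] macro 3: S0 reads c0=2 → after 2×micro: 2; S1 reads c0=2 → after 3×micro: 508 ⇒ (c0=2, c1=508)

first divergence at macro-step: never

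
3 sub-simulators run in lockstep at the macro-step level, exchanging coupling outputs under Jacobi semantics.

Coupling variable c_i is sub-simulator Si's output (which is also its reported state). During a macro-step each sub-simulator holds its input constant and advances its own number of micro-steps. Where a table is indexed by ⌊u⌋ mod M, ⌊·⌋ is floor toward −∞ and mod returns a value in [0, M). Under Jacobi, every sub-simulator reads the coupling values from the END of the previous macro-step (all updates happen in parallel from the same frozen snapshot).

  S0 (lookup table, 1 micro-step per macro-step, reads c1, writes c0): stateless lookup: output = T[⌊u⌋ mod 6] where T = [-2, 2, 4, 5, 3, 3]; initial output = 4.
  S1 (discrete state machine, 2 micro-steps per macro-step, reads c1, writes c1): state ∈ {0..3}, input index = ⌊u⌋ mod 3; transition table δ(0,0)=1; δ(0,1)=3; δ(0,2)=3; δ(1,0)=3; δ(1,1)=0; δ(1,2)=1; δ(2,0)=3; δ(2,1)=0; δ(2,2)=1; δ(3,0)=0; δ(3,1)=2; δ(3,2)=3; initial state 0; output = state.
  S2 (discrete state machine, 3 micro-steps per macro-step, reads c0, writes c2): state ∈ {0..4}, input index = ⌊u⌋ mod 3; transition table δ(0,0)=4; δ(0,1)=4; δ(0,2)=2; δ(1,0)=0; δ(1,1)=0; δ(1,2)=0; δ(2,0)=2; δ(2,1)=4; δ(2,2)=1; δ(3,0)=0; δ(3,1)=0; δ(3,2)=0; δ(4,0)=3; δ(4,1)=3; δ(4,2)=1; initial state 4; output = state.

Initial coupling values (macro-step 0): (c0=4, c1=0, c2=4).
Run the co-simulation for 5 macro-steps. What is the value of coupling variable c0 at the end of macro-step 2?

macro 1: S0 reads c1=0 → after 1×micro: -2; S1 reads c1=0 → after 2×micro: 3; S2 reads c0=4 → after 3×micro: 4 ⇒ (c0=-2, c1=3, c2=4)
macro 2: S0 reads c1=3 → after 1×micro: 5; S1 reads c1=3 → after 2×micro: 1; S2 reads c0=-2 → after 3×micro: 4 ⇒ (c0=5, c1=1, c2=4)
macro 3: S0 reads c1=1 → after 1×micro: 2; S1 reads c1=1 → after 2×micro: 3; S2 reads c0=5 → after 3×micro: 2 ⇒ (c0=2, c1=3, c2=2)
macro 4: S0 reads c1=3 → after 1×micro: 5; S1 reads c1=3 → after 2×micro: 1; S2 reads c0=2 → after 3×micro: 2 ⇒ (c0=5, c1=1, c2=2)
macro 5: S0 reads c1=1 → after 1×micro: 2; S1 reads c1=1 → after 2×micro: 3; S2 reads c0=5 → after 3×micro: 2 ⇒ (c0=2, c1=3, c2=2)

c0 at macro-step 2 = 5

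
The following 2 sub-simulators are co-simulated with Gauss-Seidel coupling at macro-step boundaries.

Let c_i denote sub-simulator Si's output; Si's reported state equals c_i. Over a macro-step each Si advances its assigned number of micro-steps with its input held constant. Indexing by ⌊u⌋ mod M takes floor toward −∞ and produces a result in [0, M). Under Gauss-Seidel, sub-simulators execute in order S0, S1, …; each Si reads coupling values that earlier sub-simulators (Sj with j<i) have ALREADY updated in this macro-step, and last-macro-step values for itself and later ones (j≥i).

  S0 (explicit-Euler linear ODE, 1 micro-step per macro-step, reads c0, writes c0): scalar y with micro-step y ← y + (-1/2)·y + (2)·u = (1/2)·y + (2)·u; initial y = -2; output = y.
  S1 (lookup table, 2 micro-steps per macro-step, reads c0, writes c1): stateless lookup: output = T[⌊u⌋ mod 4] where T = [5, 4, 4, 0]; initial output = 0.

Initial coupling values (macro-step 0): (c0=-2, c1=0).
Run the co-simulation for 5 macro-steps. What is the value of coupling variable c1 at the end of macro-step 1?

c1 at macro-step 1 = 0

macro 1: S0 reads c0=-2 → after 1×micro: -5; S1 reads c0=-5 → after 2×micro: 0 ⇒ (c0=-5, c1=0)
macro 2: S0 reads c0=-5 → after 1×micro: -25/2; S1 reads c0=-25/2 → after 2×micro: 0 ⇒ (c0=-25/2, c1=0)
macro 3: S0 reads c0=-25/2 → after 1×micro: -125/4; S1 reads c0=-125/4 → after 2×micro: 5 ⇒ (c0=-125/4, c1=5)
macro 4: S0 reads c0=-125/4 → after 1×micro: -625/8; S1 reads c0=-625/8 → after 2×micro: 4 ⇒ (c0=-625/8, c1=4)
macro 5: S0 reads c0=-625/8 → after 1×micro: -3125/16; S1 reads c0=-3125/16 → after 2×micro: 5 ⇒ (c0=-3125/16, c1=5)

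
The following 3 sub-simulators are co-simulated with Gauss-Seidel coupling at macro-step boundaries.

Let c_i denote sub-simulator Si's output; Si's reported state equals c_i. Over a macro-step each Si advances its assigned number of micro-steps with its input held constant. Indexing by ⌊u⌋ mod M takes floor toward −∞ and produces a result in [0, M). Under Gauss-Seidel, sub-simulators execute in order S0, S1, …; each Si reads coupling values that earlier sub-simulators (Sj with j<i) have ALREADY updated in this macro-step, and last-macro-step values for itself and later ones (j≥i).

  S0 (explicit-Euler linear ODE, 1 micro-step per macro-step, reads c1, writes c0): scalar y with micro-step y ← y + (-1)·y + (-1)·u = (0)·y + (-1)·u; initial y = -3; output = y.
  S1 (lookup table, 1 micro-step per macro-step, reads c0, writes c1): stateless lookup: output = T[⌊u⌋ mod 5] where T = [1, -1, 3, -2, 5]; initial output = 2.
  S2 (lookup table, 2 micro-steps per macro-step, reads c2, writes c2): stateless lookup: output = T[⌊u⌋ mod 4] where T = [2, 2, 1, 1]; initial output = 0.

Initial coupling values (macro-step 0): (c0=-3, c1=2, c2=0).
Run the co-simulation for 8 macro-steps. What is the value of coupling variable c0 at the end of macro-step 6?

macro 1: S0 reads c1=2 → after 1×micro: -2; S1 reads c0=-2 → after 1×micro: -2; S2 reads c2=0 → after 2×micro: 2 ⇒ (c0=-2, c1=-2, c2=2)
macro 2: S0 reads c1=-2 → after 1×micro: 2; S1 reads c0=2 → after 1×micro: 3; S2 reads c2=2 → after 2×micro: 1 ⇒ (c0=2, c1=3, c2=1)
macro 3: S0 reads c1=3 → after 1×micro: -3; S1 reads c0=-3 → after 1×micro: 3; S2 reads c2=1 → after 2×micro: 2 ⇒ (c0=-3, c1=3, c2=2)
macro 4: S0 reads c1=3 → after 1×micro: -3; S1 reads c0=-3 → after 1×micro: 3; S2 reads c2=2 → after 2×micro: 1 ⇒ (c0=-3, c1=3, c2=1)
macro 5: S0 reads c1=3 → after 1×micro: -3; S1 reads c0=-3 → after 1×micro: 3; S2 reads c2=1 → after 2×micro: 2 ⇒ (c0=-3, c1=3, c2=2)
macro 6: S0 reads c1=3 → after 1×micro: -3; S1 reads c0=-3 → after 1×micro: 3; S2 reads c2=2 → after 2×micro: 1 ⇒ (c0=-3, c1=3, c2=1)
macro 7: S0 reads c1=3 → after 1×micro: -3; S1 reads c0=-3 → after 1×micro: 3; S2 reads c2=1 → after 2×micro: 2 ⇒ (c0=-3, c1=3, c2=2)
macro 8: S0 reads c1=3 → after 1×micro: -3; S1 reads c0=-3 → after 1×micro: 3; S2 reads c2=2 → after 2×micro: 1 ⇒ (c0=-3, c1=3, c2=1)

c0 at macro-step 6 = -3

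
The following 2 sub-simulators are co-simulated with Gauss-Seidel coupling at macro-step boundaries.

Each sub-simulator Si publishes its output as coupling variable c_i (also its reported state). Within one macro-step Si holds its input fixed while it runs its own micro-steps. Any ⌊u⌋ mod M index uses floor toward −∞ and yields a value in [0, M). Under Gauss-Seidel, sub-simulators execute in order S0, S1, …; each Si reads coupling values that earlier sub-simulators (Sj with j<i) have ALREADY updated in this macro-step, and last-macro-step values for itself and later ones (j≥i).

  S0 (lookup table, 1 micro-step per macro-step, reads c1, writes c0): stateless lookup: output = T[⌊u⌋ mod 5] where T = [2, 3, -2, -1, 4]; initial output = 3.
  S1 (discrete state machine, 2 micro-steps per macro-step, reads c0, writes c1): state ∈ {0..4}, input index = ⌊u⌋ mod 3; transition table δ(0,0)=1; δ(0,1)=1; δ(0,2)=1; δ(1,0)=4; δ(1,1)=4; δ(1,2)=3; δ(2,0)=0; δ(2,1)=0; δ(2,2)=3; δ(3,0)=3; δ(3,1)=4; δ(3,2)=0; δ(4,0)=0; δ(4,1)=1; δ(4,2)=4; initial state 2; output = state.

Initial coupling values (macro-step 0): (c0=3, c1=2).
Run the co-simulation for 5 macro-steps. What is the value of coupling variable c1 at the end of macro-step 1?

c1 at macro-step 1 = 1

macro 1: S0 reads c1=2 → after 1×micro: -2; S1 reads c0=-2 → after 2×micro: 1 ⇒ (c0=-2, c1=1)
macro 2: S0 reads c1=1 → after 1×micro: 3; S1 reads c0=3 → after 2×micro: 0 ⇒ (c0=3, c1=0)
macro 3: S0 reads c1=0 → after 1×micro: 2; S1 reads c0=2 → after 2×micro: 3 ⇒ (c0=2, c1=3)
macro 4: S0 reads c1=3 → after 1×micro: -1; S1 reads c0=-1 → after 2×micro: 1 ⇒ (c0=-1, c1=1)
macro 5: S0 reads c1=1 → after 1×micro: 3; S1 reads c0=3 → after 2×micro: 0 ⇒ (c0=3, c1=0)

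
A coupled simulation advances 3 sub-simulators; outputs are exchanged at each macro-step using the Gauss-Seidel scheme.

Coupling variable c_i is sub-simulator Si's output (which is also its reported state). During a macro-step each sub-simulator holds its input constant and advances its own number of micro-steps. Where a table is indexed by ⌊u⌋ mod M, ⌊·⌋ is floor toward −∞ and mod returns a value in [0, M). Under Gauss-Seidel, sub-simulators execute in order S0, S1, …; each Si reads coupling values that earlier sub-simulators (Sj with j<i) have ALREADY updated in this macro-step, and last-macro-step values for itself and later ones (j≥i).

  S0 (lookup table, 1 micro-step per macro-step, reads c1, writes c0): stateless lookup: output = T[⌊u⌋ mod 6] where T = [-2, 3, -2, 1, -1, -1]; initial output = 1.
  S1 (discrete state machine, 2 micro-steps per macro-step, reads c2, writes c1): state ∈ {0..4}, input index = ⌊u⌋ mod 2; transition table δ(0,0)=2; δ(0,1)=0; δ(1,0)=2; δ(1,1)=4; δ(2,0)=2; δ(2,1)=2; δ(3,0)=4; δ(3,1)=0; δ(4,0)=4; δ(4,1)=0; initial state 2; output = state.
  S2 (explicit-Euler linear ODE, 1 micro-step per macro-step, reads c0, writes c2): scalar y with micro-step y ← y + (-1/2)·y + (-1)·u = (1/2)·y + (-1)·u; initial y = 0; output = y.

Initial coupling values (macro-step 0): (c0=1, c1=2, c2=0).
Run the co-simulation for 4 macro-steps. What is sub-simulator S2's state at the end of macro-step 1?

macro 1: S0 reads c1=2 → after 1×micro: -2; S1 reads c2=0 → after 2×micro: 2; S2 reads c0=-2 → after 1×micro: 2 ⇒ (c0=-2, c1=2, c2=2)
macro 2: S0 reads c1=2 → after 1×micro: -2; S1 reads c2=2 → after 2×micro: 2; S2 reads c0=-2 → after 1×micro: 3 ⇒ (c0=-2, c1=2, c2=3)
macro 3: S0 reads c1=2 → after 1×micro: -2; S1 reads c2=3 → after 2×micro: 2; S2 reads c0=-2 → after 1×micro: 7/2 ⇒ (c0=-2, c1=2, c2=7/2)
macro 4: S0 reads c1=2 → after 1×micro: -2; S1 reads c2=7/2 → after 2×micro: 2; S2 reads c0=-2 → after 1×micro: 15/4 ⇒ (c0=-2, c1=2, c2=15/4)

S2 state at macro-step 1 = 2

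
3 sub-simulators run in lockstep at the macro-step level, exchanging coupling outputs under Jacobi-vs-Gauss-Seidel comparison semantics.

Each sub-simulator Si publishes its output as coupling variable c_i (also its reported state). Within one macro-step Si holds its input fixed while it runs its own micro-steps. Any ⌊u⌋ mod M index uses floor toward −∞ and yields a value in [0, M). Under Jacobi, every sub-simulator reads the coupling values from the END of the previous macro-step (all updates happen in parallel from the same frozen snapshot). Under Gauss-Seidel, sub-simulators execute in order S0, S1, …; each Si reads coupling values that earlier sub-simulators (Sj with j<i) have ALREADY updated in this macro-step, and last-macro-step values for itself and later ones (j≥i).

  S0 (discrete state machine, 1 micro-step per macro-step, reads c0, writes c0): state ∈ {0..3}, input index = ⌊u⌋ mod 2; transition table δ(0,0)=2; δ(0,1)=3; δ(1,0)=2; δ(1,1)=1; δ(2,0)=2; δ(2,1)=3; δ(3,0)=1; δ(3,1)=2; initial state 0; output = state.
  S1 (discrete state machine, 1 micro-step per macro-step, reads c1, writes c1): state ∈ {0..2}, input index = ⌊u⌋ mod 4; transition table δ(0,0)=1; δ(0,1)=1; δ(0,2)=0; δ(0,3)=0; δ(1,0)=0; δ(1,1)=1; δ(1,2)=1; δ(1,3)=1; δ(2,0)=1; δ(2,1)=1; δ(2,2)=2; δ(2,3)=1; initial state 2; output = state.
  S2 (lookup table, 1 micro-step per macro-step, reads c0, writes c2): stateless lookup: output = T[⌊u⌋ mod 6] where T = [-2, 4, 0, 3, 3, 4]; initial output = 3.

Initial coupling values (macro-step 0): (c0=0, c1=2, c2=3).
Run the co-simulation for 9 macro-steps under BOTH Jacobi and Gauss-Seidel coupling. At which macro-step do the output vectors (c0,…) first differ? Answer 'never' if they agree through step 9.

[Jacobi] macro 1: S0 reads c0=0 → after 1×micro: 2; S1 reads c1=2 → after 1×micro: 2; S2 reads c0=0 → after 1×micro: -2 ⇒ (c0=2, c1=2, c2=-2)
[Jacobi] macro 2: S0 reads c0=2 → after 1×micro: 2; S1 reads c1=2 → after 1×micro: 2; S2 reads c0=2 → after 1×micro: 0 ⇒ (c0=2, c1=2, c2=0)
[Jacobi] macro 3: S0 reads c0=2 → after 1×micro: 2; S1 reads c1=2 → after 1×micro: 2; S2 reads c0=2 → after 1×micro: 0 ⇒ (c0=2, c1=2, c2=0)
[Jacobi] macro 4: S0 reads c0=2 → after 1×micro: 2; S1 reads c1=2 → after 1×micro: 2; S2 reads c0=2 → after 1×micro: 0 ⇒ (c0=2, c1=2, c2=0)
[Jacobi] macro 5: S0 reads c0=2 → after 1×micro: 2; S1 reads c1=2 → after 1×micro: 2; S2 reads c0=2 → after 1×micro: 0 ⇒ (c0=2, c1=2, c2=0)
[Jacobi] macro 6: S0 reads c0=2 → after 1×micro: 2; S1 reads c1=2 → after 1×micro: 2; S2 reads c0=2 → after 1×micro: 0 ⇒ (c0=2, c1=2, c2=0)
[Jacobi] macro 7: S0 reads c0=2 → after 1×micro: 2; S1 reads c1=2 → after 1×micro: 2; S2 reads c0=2 → after 1×micro: 0 ⇒ (c0=2, c1=2, c2=0)
[Jacobi] macro 8: S0 reads c0=2 → after 1×micro: 2; S1 reads c1=2 → after 1×micro: 2; S2 reads c0=2 → after 1×micro: 0 ⇒ (c0=2, c1=2, c2=0)
[Jacobi] macro 9: S0 reads c0=2 → after 1×micro: 2; S1 reads c1=2 → after 1×micro: 2; S2 reads c0=2 → after 1×micro: 0 ⇒ (c0=2, c1=2, c2=0)
[Gauss-Seidel] macro 1: S0 reads c0=0 → after 1×micro: 2; S1 reads c1=2 → after 1×micro: 2; S2 reads c0=2 → after 1×micro: 0 ⇒ (c0=2, c1=2, c2=0)
[Gauss-Seidel] macro 2: S0 reads c0=2 → after 1×micro: 2; S1 reads c1=2 → after 1×micro: 2; S2 reads c0=2 → after 1×micro: 0 ⇒ (c0=2, c1=2, c2=0)
[Gauss-Seidel] macro 3: S0 reads c0=2 → after 1×micro: 2; S1 reads c1=2 → after 1×micro: 2; S2 reads c0=2 → after 1×micro: 0 ⇒ (c0=2, c1=2, c2=0)
[Gauss-Seidel] macro 4: S0 reads c0=2 → after 1×micro: 2; S1 reads c1=2 → after 1×micro: 2; S2 reads c0=2 → after 1×micro: 0 ⇒ (c0=2, c1=2, c2=0)
[Gauss-Seidel] macro 5: S0 reads c0=2 → after 1×micro: 2; S1 reads c1=2 → after 1×micro: 2; S2 reads c0=2 → after 1×micro: 0 ⇒ (c0=2, c1=2, c2=0)
[Gauss-Seidel] macro 6: S0 reads c0=2 → after 1×micro: 2; S1 reads c1=2 → after 1×micro: 2; S2 reads c0=2 → after 1×micro: 0 ⇒ (c0=2, c1=2, c2=0)
[Gauss-Seidel] macro 7: S0 reads c0=2 → after 1×micro: 2; S1 reads c1=2 → after 1×micro: 2; S2 reads c0=2 → after 1×micro: 0 ⇒ (c0=2, c1=2, c2=0)
[Gauss-Seidel] macro 8: S0 reads c0=2 → after 1×micro: 2; S1 reads c1=2 → after 1×micro: 2; S2 reads c0=2 → after 1×micro: 0 ⇒ (c0=2, c1=2, c2=0)
[Gauss-Seidel] macro 9: S0 reads c0=2 → after 1×micro: 2; S1 reads c1=2 → after 1×micro: 2; S2 reads c0=2 → after 1×micro: 0 ⇒ (c0=2, c1=2, c2=0)

first divergence at macro-step: 1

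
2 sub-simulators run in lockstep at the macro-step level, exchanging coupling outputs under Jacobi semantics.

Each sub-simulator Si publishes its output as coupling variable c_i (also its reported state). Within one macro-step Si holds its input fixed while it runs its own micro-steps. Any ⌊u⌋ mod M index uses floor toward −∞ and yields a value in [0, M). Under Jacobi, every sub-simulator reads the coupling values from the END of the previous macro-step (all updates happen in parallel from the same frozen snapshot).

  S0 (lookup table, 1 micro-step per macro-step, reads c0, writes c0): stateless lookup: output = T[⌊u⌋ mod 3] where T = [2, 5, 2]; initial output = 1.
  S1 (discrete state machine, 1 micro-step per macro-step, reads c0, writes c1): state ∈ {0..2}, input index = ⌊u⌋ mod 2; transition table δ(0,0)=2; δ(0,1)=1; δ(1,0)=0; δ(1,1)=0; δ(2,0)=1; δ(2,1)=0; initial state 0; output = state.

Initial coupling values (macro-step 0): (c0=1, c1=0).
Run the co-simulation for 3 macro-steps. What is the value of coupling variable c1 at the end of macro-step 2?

macro 1: S0 reads c0=1 → after 1×micro: 5; S1 reads c0=1 → after 1×micro: 1 ⇒ (c0=5, c1=1)
macro 2: S0 reads c0=5 → after 1×micro: 2; S1 reads c0=5 → after 1×micro: 0 ⇒ (c0=2, c1=0)
macro 3: S0 reads c0=2 → after 1×micro: 2; S1 reads c0=2 → after 1×micro: 2 ⇒ (c0=2, c1=2)

c1 at macro-step 2 = 0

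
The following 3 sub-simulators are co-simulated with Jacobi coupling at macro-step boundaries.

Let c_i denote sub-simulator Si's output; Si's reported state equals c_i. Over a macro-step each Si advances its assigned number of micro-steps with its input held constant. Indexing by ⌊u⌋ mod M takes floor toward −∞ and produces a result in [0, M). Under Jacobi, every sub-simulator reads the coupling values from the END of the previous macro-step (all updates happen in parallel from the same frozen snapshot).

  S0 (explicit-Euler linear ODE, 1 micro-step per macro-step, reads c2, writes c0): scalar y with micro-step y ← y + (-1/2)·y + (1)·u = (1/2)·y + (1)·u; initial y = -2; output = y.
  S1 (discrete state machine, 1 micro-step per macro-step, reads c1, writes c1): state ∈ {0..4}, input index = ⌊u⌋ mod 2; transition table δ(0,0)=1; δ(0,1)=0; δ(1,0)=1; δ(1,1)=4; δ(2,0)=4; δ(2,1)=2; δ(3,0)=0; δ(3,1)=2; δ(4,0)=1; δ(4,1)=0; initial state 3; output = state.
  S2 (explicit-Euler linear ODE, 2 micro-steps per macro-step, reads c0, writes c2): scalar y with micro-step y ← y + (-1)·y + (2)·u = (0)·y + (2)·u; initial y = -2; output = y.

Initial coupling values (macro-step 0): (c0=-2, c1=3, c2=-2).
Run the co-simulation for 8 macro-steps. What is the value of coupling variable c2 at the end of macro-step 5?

c2 at macro-step 5 = -123/4

macro 1: S0 reads c2=-2 → after 1×micro: -3; S1 reads c1=3 → after 1×micro: 2; S2 reads c0=-2 → after 2×micro: -4 ⇒ (c0=-3, c1=2, c2=-4)
macro 2: S0 reads c2=-4 → after 1×micro: -11/2; S1 reads c1=2 → after 1×micro: 4; S2 reads c0=-3 → after 2×micro: -6 ⇒ (c0=-11/2, c1=4, c2=-6)
macro 3: S0 reads c2=-6 → after 1×micro: -35/4; S1 reads c1=4 → after 1×micro: 1; S2 reads c0=-11/2 → after 2×micro: -11 ⇒ (c0=-35/4, c1=1, c2=-11)
macro 4: S0 reads c2=-11 → after 1×micro: -123/8; S1 reads c1=1 → after 1×micro: 4; S2 reads c0=-35/4 → after 2×micro: -35/2 ⇒ (c0=-123/8, c1=4, c2=-35/2)
macro 5: S0 reads c2=-35/2 → after 1×micro: -403/16; S1 reads c1=4 → after 1×micro: 1; S2 reads c0=-123/8 → after 2×micro: -123/4 ⇒ (c0=-403/16, c1=1, c2=-123/4)
macro 6: S0 reads c2=-123/4 → after 1×micro: -1387/32; S1 reads c1=1 → after 1×micro: 4; S2 reads c0=-403/16 → after 2×micro: -403/8 ⇒ (c0=-1387/32, c1=4, c2=-403/8)
macro 7: S0 reads c2=-403/8 → after 1×micro: -4611/64; S1 reads c1=4 → after 1×micro: 1; S2 reads c0=-1387/32 → after 2×micro: -1387/16 ⇒ (c0=-4611/64, c1=1, c2=-1387/16)
macro 8: S0 reads c2=-1387/16 → after 1×micro: -15707/128; S1 reads c1=1 → after 1×micro: 4; S2 reads c0=-4611/64 → after 2×micro: -4611/32 ⇒ (c0=-15707/128, c1=4, c2=-4611/32)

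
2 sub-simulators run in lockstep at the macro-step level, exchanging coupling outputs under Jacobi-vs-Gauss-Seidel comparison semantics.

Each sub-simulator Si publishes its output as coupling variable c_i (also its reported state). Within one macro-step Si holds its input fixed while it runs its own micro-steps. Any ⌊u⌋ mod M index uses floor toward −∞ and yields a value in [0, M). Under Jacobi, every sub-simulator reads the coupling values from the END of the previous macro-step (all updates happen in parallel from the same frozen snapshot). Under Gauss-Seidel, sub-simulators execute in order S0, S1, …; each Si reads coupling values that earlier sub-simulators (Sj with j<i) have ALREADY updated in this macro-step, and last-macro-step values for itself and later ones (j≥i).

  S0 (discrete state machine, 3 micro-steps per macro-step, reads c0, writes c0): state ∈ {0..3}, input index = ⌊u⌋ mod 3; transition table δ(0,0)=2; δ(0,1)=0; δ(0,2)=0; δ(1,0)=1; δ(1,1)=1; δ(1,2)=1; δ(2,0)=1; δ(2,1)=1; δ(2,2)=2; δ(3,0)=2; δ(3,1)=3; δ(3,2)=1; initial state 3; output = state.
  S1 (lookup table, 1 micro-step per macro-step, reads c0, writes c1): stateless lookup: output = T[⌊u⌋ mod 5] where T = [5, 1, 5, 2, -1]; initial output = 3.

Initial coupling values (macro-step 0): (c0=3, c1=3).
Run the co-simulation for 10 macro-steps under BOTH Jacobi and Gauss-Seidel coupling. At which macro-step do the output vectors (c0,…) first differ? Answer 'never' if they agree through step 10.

[Jacobi] macro 1: S0 reads c0=3 → after 3×micro: 1; S1 reads c0=3 → after 1×micro: 2 ⇒ (c0=1, c1=2)
[Jacobi] macro 2: S0 reads c0=1 → after 3×micro: 1; S1 reads c0=1 → after 1×micro: 1 ⇒ (c0=1, c1=1)
[Jacobi] macro 3: S0 reads c0=1 → after 3×micro: 1; S1 reads c0=1 → after 1×micro: 1 ⇒ (c0=1, c1=1)
[Jacobi] macro 4: S0 reads c0=1 → after 3×micro: 1; S1 reads c0=1 → after 1×micro: 1 ⇒ (c0=1, c1=1)
[Jacobi] macro 5: S0 reads c0=1 → after 3×micro: 1; S1 reads c0=1 → after 1×micro: 1 ⇒ (c0=1, c1=1)
[Jacobi] macro 6: S0 reads c0=1 → after 3×micro: 1; S1 reads c0=1 → after 1×micro: 1 ⇒ (c0=1, c1=1)
[Jacobi] macro 7: S0 reads c0=1 → after 3×micro: 1; S1 reads c0=1 → after 1×micro: 1 ⇒ (c0=1, c1=1)
[Jacobi] macro 8: S0 reads c0=1 → after 3×micro: 1; S1 reads c0=1 → after 1×micro: 1 ⇒ (c0=1, c1=1)
[Jacobi] macro 9: S0 reads c0=1 → after 3×micro: 1; S1 reads c0=1 → after 1×micro: 1 ⇒ (c0=1, c1=1)
[Jacobi] macro 10: S0 reads c0=1 → after 3×micro: 1; S1 reads c0=1 → after 1×micro: 1 ⇒ (c0=1, c1=1)
[Gauss-Seidel] macro 1: S0 reads c0=3 → after 3×micro: 1; S1 reads c0=1 → after 1×micro: 1 ⇒ (c0=1, c1=1)
[Gauss-Seidel] macro 2: S0 reads c0=1 → after 3×micro: 1; S1 reads c0=1 → after 1×micro: 1 ⇒ (c0=1, c1=1)
[Gauss-Seidel] macro 3: S0 reads c0=1 → after 3×micro: 1; S1 reads c0=1 → after 1×micro: 1 ⇒ (c0=1, c1=1)
[Gauss-Seidel] macro 4: S0 reads c0=1 → after 3×micro: 1; S1 reads c0=1 → after 1×micro: 1 ⇒ (c0=1, c1=1)
[Gauss-Seidel] macro 5: S0 reads c0=1 → after 3×micro: 1; S1 reads c0=1 → after 1×micro: 1 ⇒ (c0=1, c1=1)
[Gauss-Seidel] macro 6: S0 reads c0=1 → after 3×micro: 1; S1 reads c0=1 → after 1×micro: 1 ⇒ (c0=1, c1=1)
[Gauss-Seidel] macro 7: S0 reads c0=1 → after 3×micro: 1; S1 reads c0=1 → after 1×micro: 1 ⇒ (c0=1, c1=1)
[Gauss-Seidel] macro 8: S0 reads c0=1 → after 3×micro: 1; S1 reads c0=1 → after 1×micro: 1 ⇒ (c0=1, c1=1)
[Gauss-Seidel] macro 9: S0 reads c0=1 → after 3×micro: 1; S1 reads c0=1 → after 1×micro: 1 ⇒ (c0=1, c1=1)
[Gauss-Seidel] macro 10: S0 reads c0=1 → after 3×micro: 1; S1 reads c0=1 → after 1×micro: 1 ⇒ (c0=1, c1=1)

first divergence at macro-step: 1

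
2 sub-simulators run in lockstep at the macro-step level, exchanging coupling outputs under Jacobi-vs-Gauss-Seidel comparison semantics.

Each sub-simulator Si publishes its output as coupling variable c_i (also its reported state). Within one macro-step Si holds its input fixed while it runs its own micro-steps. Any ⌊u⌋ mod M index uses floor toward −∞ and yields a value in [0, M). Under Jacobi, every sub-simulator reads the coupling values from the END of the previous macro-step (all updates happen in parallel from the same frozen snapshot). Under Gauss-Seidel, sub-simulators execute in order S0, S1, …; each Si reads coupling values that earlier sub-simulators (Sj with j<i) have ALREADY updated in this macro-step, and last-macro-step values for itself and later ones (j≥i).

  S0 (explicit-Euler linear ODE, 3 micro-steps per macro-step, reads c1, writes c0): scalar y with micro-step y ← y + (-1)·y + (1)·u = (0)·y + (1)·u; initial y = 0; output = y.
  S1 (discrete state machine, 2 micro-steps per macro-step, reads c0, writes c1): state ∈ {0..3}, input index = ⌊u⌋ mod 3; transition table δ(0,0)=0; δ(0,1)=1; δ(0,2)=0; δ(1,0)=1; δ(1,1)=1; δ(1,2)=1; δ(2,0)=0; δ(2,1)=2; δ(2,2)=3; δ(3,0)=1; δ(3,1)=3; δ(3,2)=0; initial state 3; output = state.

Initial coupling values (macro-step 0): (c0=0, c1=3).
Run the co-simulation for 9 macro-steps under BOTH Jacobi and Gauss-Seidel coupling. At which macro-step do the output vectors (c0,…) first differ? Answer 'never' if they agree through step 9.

first divergence at macro-step: never

[Jacobi] macro 1: S0 reads c1=3 → after 3×micro: 3; S1 reads c0=0 → after 2×micro: 1 ⇒ (c0=3, c1=1)
[Jacobi] macro 2: S0 reads c1=1 → after 3×micro: 1; S1 reads c0=3 → after 2×micro: 1 ⇒ (c0=1, c1=1)
[Jacobi] macro 3: S0 reads c1=1 → after 3×micro: 1; S1 reads c0=1 → after 2×micro: 1 ⇒ (c0=1, c1=1)
[Jacobi] macro 4: S0 reads c1=1 → after 3×micro: 1; S1 reads c0=1 → after 2×micro: 1 ⇒ (c0=1, c1=1)
[Jacobi] macro 5: S0 reads c1=1 → after 3×micro: 1; S1 reads c0=1 → after 2×micro: 1 ⇒ (c0=1, c1=1)
[Jacobi] macro 6: S0 reads c1=1 → after 3×micro: 1; S1 reads c0=1 → after 2×micro: 1 ⇒ (c0=1, c1=1)
[Jacobi] macro 7: S0 reads c1=1 → after 3×micro: 1; S1 reads c0=1 → after 2×micro: 1 ⇒ (c0=1, c1=1)
[Jacobi] macro 8: S0 reads c1=1 → after 3×micro: 1; S1 reads c0=1 → after 2×micro: 1 ⇒ (c0=1, c1=1)
[Jacobi] macro 9: S0 reads c1=1 → after 3×micro: 1; S1 reads c0=1 → after 2×micro: 1 ⇒ (c0=1, c1=1)
[Gauss-Seidel] macro 1: S0 reads c1=3 → after 3×micro: 3; S1 reads c0=3 → after 2×micro: 1 ⇒ (c0=3, c1=1)
[Gauss-Seidel] macro 2: S0 reads c1=1 → after 3×micro: 1; S1 reads c0=1 → after 2×micro: 1 ⇒ (c0=1, c1=1)
[Gauss-Seidel] macro 3: S0 reads c1=1 → after 3×micro: 1; S1 reads c0=1 → after 2×micro: 1 ⇒ (c0=1, c1=1)
[Gauss-Seidel] macro 4: S0 reads c1=1 → after 3×micro: 1; S1 reads c0=1 → after 2×micro: 1 ⇒ (c0=1, c1=1)
[Gauss-Seidel] macro 5: S0 reads c1=1 → after 3×micro: 1; S1 reads c0=1 → after 2×micro: 1 ⇒ (c0=1, c1=1)
[Gauss-Seidel] macro 6: S0 reads c1=1 → after 3×micro: 1; S1 reads c0=1 → after 2×micro: 1 ⇒ (c0=1, c1=1)
[Gauss-Seidel] macro 7: S0 reads c1=1 → after 3×micro: 1; S1 reads c0=1 → after 2×micro: 1 ⇒ (c0=1, c1=1)
[Gauss-Seidel] macro 8: S0 reads c1=1 → after 3×micro: 1; S1 reads c0=1 → after 2×micro: 1 ⇒ (c0=1, c1=1)
[Gauss-Seidel] macro 9: S0 reads c1=1 → after 3×micro: 1; S1 reads c0=1 → after 2×micro: 1 ⇒ (c0=1, c1=1)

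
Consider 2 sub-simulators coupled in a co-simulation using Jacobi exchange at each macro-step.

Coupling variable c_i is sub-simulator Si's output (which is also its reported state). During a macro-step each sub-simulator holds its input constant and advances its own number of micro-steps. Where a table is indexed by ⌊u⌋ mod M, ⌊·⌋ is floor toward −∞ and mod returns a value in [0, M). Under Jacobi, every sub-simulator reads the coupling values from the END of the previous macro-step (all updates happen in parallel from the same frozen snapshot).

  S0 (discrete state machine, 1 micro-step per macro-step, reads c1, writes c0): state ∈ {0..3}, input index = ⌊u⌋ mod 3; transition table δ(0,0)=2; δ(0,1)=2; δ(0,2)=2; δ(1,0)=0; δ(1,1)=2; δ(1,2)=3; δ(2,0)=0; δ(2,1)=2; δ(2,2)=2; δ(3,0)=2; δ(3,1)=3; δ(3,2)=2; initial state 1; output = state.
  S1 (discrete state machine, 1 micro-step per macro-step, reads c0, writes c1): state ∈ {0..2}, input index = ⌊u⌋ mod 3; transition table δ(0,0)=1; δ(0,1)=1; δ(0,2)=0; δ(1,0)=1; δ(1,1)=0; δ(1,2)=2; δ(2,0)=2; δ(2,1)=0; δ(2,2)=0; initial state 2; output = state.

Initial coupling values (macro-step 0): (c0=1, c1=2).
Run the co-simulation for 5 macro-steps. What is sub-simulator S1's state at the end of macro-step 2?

macro 1: S0 reads c1=2 → after 1×micro: 3; S1 reads c0=1 → after 1×micro: 0 ⇒ (c0=3, c1=0)
macro 2: S0 reads c1=0 → after 1×micro: 2; S1 reads c0=3 → after 1×micro: 1 ⇒ (c0=2, c1=1)
macro 3: S0 reads c1=1 → after 1×micro: 2; S1 reads c0=2 → after 1×micro: 2 ⇒ (c0=2, c1=2)
macro 4: S0 reads c1=2 → after 1×micro: 2; S1 reads c0=2 → after 1×micro: 0 ⇒ (c0=2, c1=0)
macro 5: S0 reads c1=0 → after 1×micro: 0; S1 reads c0=2 → after 1×micro: 0 ⇒ (c0=0, c1=0)

S1 state at macro-step 2 = 1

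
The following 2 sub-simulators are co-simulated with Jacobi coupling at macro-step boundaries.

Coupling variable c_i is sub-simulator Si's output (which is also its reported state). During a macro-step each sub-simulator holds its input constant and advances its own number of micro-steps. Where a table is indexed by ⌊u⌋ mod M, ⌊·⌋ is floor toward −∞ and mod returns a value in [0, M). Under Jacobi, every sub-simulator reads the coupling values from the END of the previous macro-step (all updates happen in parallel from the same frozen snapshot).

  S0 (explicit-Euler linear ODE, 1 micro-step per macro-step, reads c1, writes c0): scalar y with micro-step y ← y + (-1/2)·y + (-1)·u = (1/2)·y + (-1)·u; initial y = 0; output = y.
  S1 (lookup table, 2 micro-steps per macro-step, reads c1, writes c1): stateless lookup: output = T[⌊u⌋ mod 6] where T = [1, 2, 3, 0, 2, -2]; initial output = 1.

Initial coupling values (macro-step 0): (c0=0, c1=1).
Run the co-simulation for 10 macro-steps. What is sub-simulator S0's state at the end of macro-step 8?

macro 1: S0 reads c1=1 → after 1×micro: -1; S1 reads c1=1 → after 2×micro: 2 ⇒ (c0=-1, c1=2)
macro 2: S0 reads c1=2 → after 1×micro: -5/2; S1 reads c1=2 → after 2×micro: 3 ⇒ (c0=-5/2, c1=3)
macro 3: S0 reads c1=3 → after 1×micro: -17/4; S1 reads c1=3 → after 2×micro: 0 ⇒ (c0=-17/4, c1=0)
macro 4: S0 reads c1=0 → after 1×micro: -17/8; S1 reads c1=0 → after 2×micro: 1 ⇒ (c0=-17/8, c1=1)
macro 5: S0 reads c1=1 → after 1×micro: -33/16; S1 reads c1=1 → after 2×micro: 2 ⇒ (c0=-33/16, c1=2)
macro 6: S0 reads c1=2 → after 1×micro: -97/32; S1 reads c1=2 → after 2×micro: 3 ⇒ (c0=-97/32, c1=3)
macro 7: S0 reads c1=3 → after 1×micro: -289/64; S1 reads c1=3 → after 2×micro: 0 ⇒ (c0=-289/64, c1=0)
macro 8: S0 reads c1=0 → after 1×micro: -289/128; S1 reads c1=0 → after 2×micro: 1 ⇒ (c0=-289/128, c1=1)
macro 9: S0 reads c1=1 → after 1×micro: -545/256; S1 reads c1=1 → after 2×micro: 2 ⇒ (c0=-545/256, c1=2)
macro 10: S0 reads c1=2 → after 1×micro: -1569/512; S1 reads c1=2 → after 2×micro: 3 ⇒ (c0=-1569/512, c1=3)

S0 state at macro-step 8 = -289/128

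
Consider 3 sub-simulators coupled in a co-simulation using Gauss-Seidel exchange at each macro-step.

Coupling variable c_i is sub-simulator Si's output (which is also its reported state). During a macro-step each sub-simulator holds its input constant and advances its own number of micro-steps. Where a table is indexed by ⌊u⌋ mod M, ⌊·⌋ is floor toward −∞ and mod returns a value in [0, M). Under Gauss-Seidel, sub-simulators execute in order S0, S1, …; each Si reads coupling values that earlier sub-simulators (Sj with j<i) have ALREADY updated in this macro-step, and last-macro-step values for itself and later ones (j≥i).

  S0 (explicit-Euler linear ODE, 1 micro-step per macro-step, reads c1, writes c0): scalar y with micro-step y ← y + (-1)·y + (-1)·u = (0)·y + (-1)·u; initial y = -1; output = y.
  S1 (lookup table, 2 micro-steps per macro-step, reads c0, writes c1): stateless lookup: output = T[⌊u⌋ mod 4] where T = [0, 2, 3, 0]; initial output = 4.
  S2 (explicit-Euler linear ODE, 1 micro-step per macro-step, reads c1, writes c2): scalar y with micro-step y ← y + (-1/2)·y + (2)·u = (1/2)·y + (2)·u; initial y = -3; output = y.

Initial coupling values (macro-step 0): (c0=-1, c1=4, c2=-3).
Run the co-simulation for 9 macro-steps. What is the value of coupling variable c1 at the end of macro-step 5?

c1 at macro-step 5 = 0

macro 1: S0 reads c1=4 → after 1×micro: -4; S1 reads c0=-4 → after 2×micro: 0; S2 reads c1=0 → after 1×micro: -3/2 ⇒ (c0=-4, c1=0, c2=-3/2)
macro 2: S0 reads c1=0 → after 1×micro: 0; S1 reads c0=0 → after 2×micro: 0; S2 reads c1=0 → after 1×micro: -3/4 ⇒ (c0=0, c1=0, c2=-3/4)
macro 3: S0 reads c1=0 → after 1×micro: 0; S1 reads c0=0 → after 2×micro: 0; S2 reads c1=0 → after 1×micro: -3/8 ⇒ (c0=0, c1=0, c2=-3/8)
macro 4: S0 reads c1=0 → after 1×micro: 0; S1 reads c0=0 → after 2×micro: 0; S2 reads c1=0 → after 1×micro: -3/16 ⇒ (c0=0, c1=0, c2=-3/16)
macro 5: S0 reads c1=0 → after 1×micro: 0; S1 reads c0=0 → after 2×micro: 0; S2 reads c1=0 → after 1×micro: -3/32 ⇒ (c0=0, c1=0, c2=-3/32)
macro 6: S0 reads c1=0 → after 1×micro: 0; S1 reads c0=0 → after 2×micro: 0; S2 reads c1=0 → after 1×micro: -3/64 ⇒ (c0=0, c1=0, c2=-3/64)
macro 7: S0 reads c1=0 → after 1×micro: 0; S1 reads c0=0 → after 2×micro: 0; S2 reads c1=0 → after 1×micro: -3/128 ⇒ (c0=0, c1=0, c2=-3/128)
macro 8: S0 reads c1=0 → after 1×micro: 0; S1 reads c0=0 → after 2×micro: 0; S2 reads c1=0 → after 1×micro: -3/256 ⇒ (c0=0, c1=0, c2=-3/256)
macro 9: S0 reads c1=0 → after 1×micro: 0; S1 reads c0=0 → after 2×micro: 0; S2 reads c1=0 → after 1×micro: -3/512 ⇒ (c0=0, c1=0, c2=-3/512)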